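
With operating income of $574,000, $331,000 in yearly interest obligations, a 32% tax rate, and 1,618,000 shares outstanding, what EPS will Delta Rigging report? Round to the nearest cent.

$0.10

Interest = $331,000.00, so EBT = $574,000 − $331,000.00 = $243,000.00.
After tax at 32%: net income = $243,000.00 × 0.68 = $165,240.00.
EPS = $165,240.00 ÷ 1,618,000 = $0.10.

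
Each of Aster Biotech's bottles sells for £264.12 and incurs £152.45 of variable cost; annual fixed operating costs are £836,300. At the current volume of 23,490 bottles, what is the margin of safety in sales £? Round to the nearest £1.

£4,226,176

Unit CM = price − variable cost = £264.12 − £152.45 = £111.67. Break-even units = £836,300 ÷ £111.67 = 7,489.03; break-even revenue = 7,489.03 × £264.12 = £1,978,002.65.
Current sales = 23,490 × £264.12 = £6,204,178.80.
Margin of safety = £6,204,178.80 − £1,978,002.65 = £4,226,176.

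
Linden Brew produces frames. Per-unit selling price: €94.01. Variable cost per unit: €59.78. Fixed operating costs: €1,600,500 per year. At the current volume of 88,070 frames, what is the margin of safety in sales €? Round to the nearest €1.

Unit CM = price − variable cost = €94.01 − €59.78 = €34.23. Break-even units = €1,600,500 ÷ €34.23 = 46,757.23; break-even revenue = 46,757.23 × €94.01 = €4,395,647.24.
Current sales = 88,070 × €94.01 = €8,279,460.70.
Margin of safety = €8,279,460.70 − €4,395,647.24 = €3,883,813.

€3,883,813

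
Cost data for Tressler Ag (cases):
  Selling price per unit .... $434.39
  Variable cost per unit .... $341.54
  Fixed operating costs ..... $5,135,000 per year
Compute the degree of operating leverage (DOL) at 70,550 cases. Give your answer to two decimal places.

4.63

At 70,550 units, contribution = 70,550 × $92.85 = $6,550,567.50.
Operating income = contribution − fixed costs = $6,550,567.50 − $5,135,000 = $1,415,567.50.
DOL = contribution ÷ EBIT = $6,550,567.50 ÷ $1,415,567.50 = 4.6275.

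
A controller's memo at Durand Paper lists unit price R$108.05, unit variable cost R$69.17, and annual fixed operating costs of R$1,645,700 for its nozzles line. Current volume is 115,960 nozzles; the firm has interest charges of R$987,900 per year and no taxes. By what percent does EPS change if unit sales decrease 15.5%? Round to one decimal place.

-37.3%

Contribution at this volume is 115,960 × R$38.88 = R$4,508,524.80.
EBIT = R$4,508,524.80 − R$1,645,700 = R$2,862,824.80.
After interest of R$987,900.00, pre-tax earnings = R$1,874,924.80.
Degree of combined leverage = contribution ÷ (EBIT − I) = R$4,508,524.80 ÷ R$1,874,924.80 = 2.4046.
EPS therefore changes by 2.4046 × (-15.5%) = -37.3%.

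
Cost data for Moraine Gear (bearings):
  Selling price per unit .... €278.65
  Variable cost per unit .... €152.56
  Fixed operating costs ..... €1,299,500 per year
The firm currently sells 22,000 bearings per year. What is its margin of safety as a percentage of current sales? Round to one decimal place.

Unit CM = price − variable cost = €278.65 − €152.56 = €126.09. Break-even units = €1,299,500 ÷ €126.09 = 10,306.13; break-even revenue = 10,306.13 × €278.65 = €2,871,803.28.
Current sales = 22,000 × €278.65 = €6,130,300.00.
Margin of safety = (€6,130,300.00 − €2,871,803.28) ÷ €6,130,300.00 = 53.2%.

53.2%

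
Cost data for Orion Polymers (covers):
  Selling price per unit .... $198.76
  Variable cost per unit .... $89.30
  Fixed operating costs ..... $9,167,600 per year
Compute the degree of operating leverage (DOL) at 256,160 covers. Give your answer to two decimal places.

Contribution at this volume is 256,160 × $109.46 = $28,039,273.60.
Subtracting fixed costs: EBIT = $28,039,273.60 − $9,167,600 = $18,871,673.60.
Degree of operating leverage = $28,039,273.60 / $18,871,673.60 = 1.4858.

1.49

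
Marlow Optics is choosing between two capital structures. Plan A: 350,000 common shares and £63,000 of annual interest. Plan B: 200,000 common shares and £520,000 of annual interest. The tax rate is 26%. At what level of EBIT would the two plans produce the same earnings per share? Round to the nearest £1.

Set EPS_A = EPS_B: (EBIT − £63,000)(1 − 0.26) ÷ 350,000 = (EBIT − £520,000)(1 − 0.26) ÷ 200,000.
The (1 − t) factor cancels: (EBIT − 63,000) × 200,000 = (EBIT − 520,000) × 350,000.
Solving, EBIT = (520,000·350,000 − 63,000·200,000) / (350,000 − 200,000) = 169,400,000,000 / 150,000 = 1,129,333.33.

£1,129,333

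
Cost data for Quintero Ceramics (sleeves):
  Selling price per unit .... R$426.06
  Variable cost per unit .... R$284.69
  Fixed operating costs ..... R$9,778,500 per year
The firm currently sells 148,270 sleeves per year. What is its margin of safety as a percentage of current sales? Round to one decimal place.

Unit CM = price − variable cost = R$426.06 − R$284.69 = R$141.37. Break-even units = R$9,778,500 ÷ R$141.37 = 69,169.56; break-even revenue = 69,169.56 × R$426.06 = R$29,470,380.63.
Actual sales revenue = 148,270 × R$426.06 = R$63,171,916.20.
Margin of safety = (R$63,171,916.20 − R$29,470,380.63) ÷ R$63,171,916.20 = 53.3%.

53.3%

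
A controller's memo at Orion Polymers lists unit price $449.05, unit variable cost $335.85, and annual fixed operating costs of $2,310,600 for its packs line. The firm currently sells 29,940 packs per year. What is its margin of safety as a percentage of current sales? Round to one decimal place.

31.8%

Each unit contributes $449.05 − $335.85 = $113.20. Break-even units = $2,310,600 ÷ $113.20 = 20,411.66; break-even revenue = 20,411.66 × $449.05 = $9,165,856.27.
Actual sales revenue = 29,940 × $449.05 = $13,444,557.00.
Margin of safety = ($13,444,557.00 − $9,165,856.27) ÷ $13,444,557.00 = 31.8%.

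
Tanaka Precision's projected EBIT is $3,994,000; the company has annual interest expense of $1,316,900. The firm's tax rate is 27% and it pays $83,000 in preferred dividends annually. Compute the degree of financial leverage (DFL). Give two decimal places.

Interest = $1,316,900.00.
Preferred dividends grossed up pre-tax: $83,000 / (1 − 0.27) = $113,698.63.
DFL = EBIT ÷ [EBIT − I − D_p/(1−t)] = $3,994,000 ÷ [$3,994,000 − $1,316,900.00 − $113,698.63] = $3,994,000 ÷ $2,563,401.37 = 1.5581.

1.56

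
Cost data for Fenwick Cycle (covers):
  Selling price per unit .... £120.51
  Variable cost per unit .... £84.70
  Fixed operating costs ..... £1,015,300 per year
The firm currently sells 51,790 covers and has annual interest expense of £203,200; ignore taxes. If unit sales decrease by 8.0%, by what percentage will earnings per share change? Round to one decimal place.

-23.3%

Total contribution margin = 51,790 × £35.81 = £1,854,599.90.
Operating income = contribution − fixed costs = £1,854,599.90 − £1,015,300 = £839,299.90.
Interest = £203,200.00, so EBIT − I = £636,099.90.
Degree of combined leverage = contribution ÷ (EBIT − I) = £1,854,599.90 ÷ £636,099.90 = 2.9156.
EPS therefore changes by 2.9156 × (-8.0%) = -23.3%.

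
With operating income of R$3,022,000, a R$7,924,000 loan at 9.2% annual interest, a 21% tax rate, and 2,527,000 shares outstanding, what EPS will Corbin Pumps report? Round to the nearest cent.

Pre-tax income = R$3,022,000 − R$729,008.00 = R$2,292,992.00.
After tax at 21%: net income = R$2,292,992.00 × 0.79 = R$1,811,463.68.
Per share: R$1,811,463.68 / 2,527,000 shares = R$0.72.

R$0.72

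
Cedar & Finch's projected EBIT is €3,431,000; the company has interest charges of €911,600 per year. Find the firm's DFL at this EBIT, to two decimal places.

Interest = €911,600.00.
Degree of financial leverage = EBIT / (EBIT − interest) = €3,431,000 / €2,519,400.00 = 1.3618.

1.36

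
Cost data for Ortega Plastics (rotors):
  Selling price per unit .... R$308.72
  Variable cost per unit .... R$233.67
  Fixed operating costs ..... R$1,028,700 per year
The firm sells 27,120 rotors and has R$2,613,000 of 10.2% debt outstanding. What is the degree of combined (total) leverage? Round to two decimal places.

At 27,120 units, contribution = 27,120 × R$75.05 = R$2,035,356.00.
EBIT = R$2,035,356.00 − R$1,028,700 = R$1,006,656.00. Interest = R$266,526.00.
DOL = R$2,035,356.00 ÷ R$1,006,656.00 = 2.0219; DFL = R$1,006,656.00 ÷ R$740,130.00 = 1.3601.
Combined leverage = 2.0219 × 1.3601 = 2.7500.

2.75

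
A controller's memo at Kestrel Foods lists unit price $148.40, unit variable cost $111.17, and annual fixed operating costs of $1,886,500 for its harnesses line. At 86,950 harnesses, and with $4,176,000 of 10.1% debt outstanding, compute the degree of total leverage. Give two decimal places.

Contribution at this volume is 86,950 × $37.23 = $3,237,148.50.
Subtracting fixed costs: EBIT = $3,237,148.50 − $1,886,500 = $1,350,648.50. Interest = $421,776.00, so EBIT − I = $928,872.50.
Degree of total leverage = total CM / (EBIT − interest) = $3,237,148.50 / $928,872.50 = 3.4850.

3.49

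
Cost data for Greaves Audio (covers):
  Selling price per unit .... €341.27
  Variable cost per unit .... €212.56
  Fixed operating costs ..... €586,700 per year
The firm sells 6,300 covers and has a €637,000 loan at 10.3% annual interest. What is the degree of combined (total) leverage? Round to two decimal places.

5.11

Contribution at this volume is 6,300 × €128.71 = €810,873.00.
Subtracting fixed costs: EBIT = €810,873.00 − €586,700 = €224,173.00. Interest = €65,611.00.
DOL = €810,873.00 ÷ €224,173.00 = 3.6172; DFL = €224,173.00 ÷ €158,562.00 = 1.4138.
DCL = DOL × DFL = 3.6172 × 1.4138 = 5.1140.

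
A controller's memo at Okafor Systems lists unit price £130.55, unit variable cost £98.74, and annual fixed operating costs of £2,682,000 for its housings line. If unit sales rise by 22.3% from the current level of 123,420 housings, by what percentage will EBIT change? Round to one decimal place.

Contribution at this volume is 123,420 × £31.81 = £3,925,990.20.
EBIT = £3,925,990.20 − £2,682,000 = £1,243,990.20.
So DOL = total CM / EBIT = £3,925,990.20 / £1,243,990.20 = 3.1560.
So EBIT moves 3.1560 × (+22.3%) = +70.4%.

+70.4%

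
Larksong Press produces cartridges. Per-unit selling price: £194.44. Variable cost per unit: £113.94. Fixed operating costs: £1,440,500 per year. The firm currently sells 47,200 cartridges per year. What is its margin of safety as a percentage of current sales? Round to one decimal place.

62.1%

Each unit contributes £194.44 − £113.94 = £80.50. Break-even units = £1,440,500 ÷ £80.50 = 17,894.41; break-even revenue = 17,894.41 × £194.44 = £3,479,389.07.
Current sales = 47,200 × £194.44 = £9,177,568.00.
Margin of safety = (£9,177,568.00 − £3,479,389.07) ÷ £9,177,568.00 = 62.1%.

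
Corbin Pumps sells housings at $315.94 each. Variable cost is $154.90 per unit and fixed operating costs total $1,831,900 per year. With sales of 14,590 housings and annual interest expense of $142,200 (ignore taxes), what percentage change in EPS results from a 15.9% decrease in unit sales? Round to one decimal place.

Contribution at this volume is 14,590 × $161.04 = $2,349,573.60.
EBIT = $2,349,573.60 − $1,831,900 = $517,673.60.
After interest of $142,200.00, pre-tax earnings = $375,473.60.
DCL = total CM / (EBIT − I) = $2,349,573.60 / $375,473.60 = 6.2576.
EPS therefore changes by 6.2576 × (-15.9%) = -99.5%.

-99.5%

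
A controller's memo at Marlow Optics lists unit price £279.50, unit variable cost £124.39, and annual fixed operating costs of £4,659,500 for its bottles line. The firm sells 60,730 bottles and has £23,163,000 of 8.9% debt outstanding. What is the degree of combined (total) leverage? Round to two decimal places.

3.49

At 60,730 units, contribution = 60,730 × £155.11 = £9,419,830.30.
Subtracting fixed costs: EBIT = £9,419,830.30 − £4,659,500 = £4,760,330.30. Interest = £2,061,507.00.
DOL = £9,419,830.30 ÷ £4,760,330.30 = 1.9788; DFL = £4,760,330.30 ÷ £2,698,823.30 = 1.7639.
Combined leverage = 1.9788 × 1.7639 = 3.4904.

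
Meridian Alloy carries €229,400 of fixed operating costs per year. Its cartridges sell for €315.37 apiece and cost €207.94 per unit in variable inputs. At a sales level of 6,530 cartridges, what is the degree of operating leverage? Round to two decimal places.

1.49

Contribution at this volume is 6,530 × €107.43 = €701,517.90.
EBIT = €701,517.90 − €229,400 = €472,117.90.
So DOL = total CM / EBIT = €701,517.90 / €472,117.90 = 1.4859.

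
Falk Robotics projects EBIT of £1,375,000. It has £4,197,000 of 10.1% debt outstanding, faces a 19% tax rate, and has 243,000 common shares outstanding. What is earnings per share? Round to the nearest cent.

£3.17

Pre-tax income = £1,375,000 − £423,897.00 = £951,103.00.
After tax at 19%: net income = £951,103.00 × 0.81 = £770,393.43.
EPS = £770,393.43 ÷ 243,000 = £3.17.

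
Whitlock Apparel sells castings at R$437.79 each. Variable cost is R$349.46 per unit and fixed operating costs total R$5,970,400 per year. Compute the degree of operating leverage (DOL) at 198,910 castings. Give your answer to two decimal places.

Total contribution margin = 198,910 × R$88.33 = R$17,569,720.30.
EBIT = R$17,569,720.30 − R$5,970,400 = R$11,599,320.30.
Degree of operating leverage = R$17,569,720.30 / R$11,599,320.30 = 1.5147.

1.51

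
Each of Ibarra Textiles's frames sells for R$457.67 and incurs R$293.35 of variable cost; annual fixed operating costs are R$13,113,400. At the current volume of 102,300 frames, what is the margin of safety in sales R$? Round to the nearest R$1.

Contribution margin per unit = R$457.67 − R$293.35 = R$164.32. Break-even units = R$13,113,400 ÷ R$164.32 = 79,804.04; break-even revenue = 79,804.04 × R$457.67 = R$36,523,915.40.
Actual sales revenue = 102,300 × R$457.67 = R$46,819,641.00.
Margin of safety = R$46,819,641.00 − R$36,523,915.40 = R$10,295,726.

R$10,295,726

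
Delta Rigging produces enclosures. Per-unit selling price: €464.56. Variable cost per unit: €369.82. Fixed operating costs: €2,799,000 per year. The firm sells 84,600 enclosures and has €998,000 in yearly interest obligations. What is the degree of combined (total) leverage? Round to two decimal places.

Contribution at this volume is 84,600 × €94.74 = €8,015,004.00.
EBIT = €8,015,004.00 − €2,799,000 = €5,216,004.00. Interest = €998,000.00.
DOL = €8,015,004.00 ÷ €5,216,004.00 = 1.5366; DFL = €5,216,004.00 ÷ €4,218,004.00 = 1.2366.
DCL = DOL × DFL = 1.5366 × 1.2366 = 1.9002.

1.90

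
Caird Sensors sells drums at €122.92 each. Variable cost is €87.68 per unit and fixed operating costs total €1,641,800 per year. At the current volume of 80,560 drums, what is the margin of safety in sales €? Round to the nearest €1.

€4,175,703

Unit CM = price − variable cost = €122.92 − €87.68 = €35.24. Break-even units = €1,641,800 ÷ €35.24 = 46,589.10; break-even revenue = 46,589.10 × €122.92 = €5,726,732.58.
Current sales = 80,560 × €122.92 = €9,902,435.20.
Margin of safety = €9,902,435.20 − €5,726,732.58 = €4,175,703.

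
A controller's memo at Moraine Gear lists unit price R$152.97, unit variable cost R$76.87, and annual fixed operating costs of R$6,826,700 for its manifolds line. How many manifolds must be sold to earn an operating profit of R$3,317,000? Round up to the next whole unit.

Each unit contributes R$152.97 − R$76.87 = R$76.10.
Units = (FC + target) / CM = (R$6,826,700 + R$3,317,000) / R$76.10 = 133,294.35, so 133,295 manifolds.

133,295 manifolds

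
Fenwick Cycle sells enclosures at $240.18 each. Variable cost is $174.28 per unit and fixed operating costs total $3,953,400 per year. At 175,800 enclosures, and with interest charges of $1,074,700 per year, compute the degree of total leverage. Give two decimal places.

1.77

Total contribution margin = 175,800 × $65.90 = $11,585,220.00.
Operating income = contribution − fixed costs = $11,585,220.00 − $3,953,400 = $7,631,820.00. Interest = $1,074,700.00, so EBIT − I = $6,557,120.00.
Degree of total leverage = total CM / (EBIT − interest) = $11,585,220.00 / $6,557,120.00 = 1.7668.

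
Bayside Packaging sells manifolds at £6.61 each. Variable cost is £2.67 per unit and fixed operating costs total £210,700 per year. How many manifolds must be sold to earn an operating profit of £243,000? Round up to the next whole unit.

Each unit contributes £6.61 − £2.67 = £3.94.
Need Q such that Q × £3.94 − £210,700 = £243,000, i.e. Q = £453,700 / £3.94 = 115,152.28 → 115,153.

115,153 manifolds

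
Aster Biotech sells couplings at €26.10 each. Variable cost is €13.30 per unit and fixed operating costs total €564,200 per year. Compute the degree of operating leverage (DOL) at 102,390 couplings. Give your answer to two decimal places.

1.76

Contribution at this volume is 102,390 × €12.80 = €1,310,592.00.
Operating income = contribution − fixed costs = €1,310,592.00 − €564,200 = €746,392.00.
So DOL = total CM / EBIT = €1,310,592.00 / €746,392.00 = 1.7559.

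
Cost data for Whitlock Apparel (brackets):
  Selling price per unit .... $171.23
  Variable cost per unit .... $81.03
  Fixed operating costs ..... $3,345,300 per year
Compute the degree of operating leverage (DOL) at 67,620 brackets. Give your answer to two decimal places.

Contribution at this volume is 67,620 × $90.20 = $6,099,324.00.
Operating income = contribution − fixed costs = $6,099,324.00 − $3,345,300 = $2,754,024.00.
Degree of operating leverage = $6,099,324.00 / $2,754,024.00 = 2.2147.

2.21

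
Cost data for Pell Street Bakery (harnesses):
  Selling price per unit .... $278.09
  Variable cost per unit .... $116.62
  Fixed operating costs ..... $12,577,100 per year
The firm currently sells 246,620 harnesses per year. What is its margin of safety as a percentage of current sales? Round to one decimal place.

Unit CM = price − variable cost = $278.09 − $116.62 = $161.47. Break-even units = $12,577,100 ÷ $161.47 = 77,891.25; break-even revenue = 77,891.25 × $278.09 = $21,660,777.48.
Actual sales revenue = 246,620 × $278.09 = $68,582,555.80.
Margin of safety = ($68,582,555.80 − $21,660,777.48) ÷ $68,582,555.80 = 68.4%.

68.4%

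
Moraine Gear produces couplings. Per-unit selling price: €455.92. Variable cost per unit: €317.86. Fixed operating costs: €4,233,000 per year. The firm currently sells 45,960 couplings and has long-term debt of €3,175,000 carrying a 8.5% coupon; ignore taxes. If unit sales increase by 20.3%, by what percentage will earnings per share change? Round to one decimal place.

+69.9%

Total contribution margin = 45,960 × €138.06 = €6,345,237.60.
Operating income = contribution − fixed costs = €6,345,237.60 − €4,233,000 = €2,112,237.60.
After interest of €269,875.00, pre-tax earnings = €1,842,362.60.
Degree of combined leverage = contribution ÷ (EBIT − I) = €6,345,237.60 ÷ €1,842,362.60 = 3.4441.
EPS therefore changes by 3.4441 × (+20.3%) = +69.9%.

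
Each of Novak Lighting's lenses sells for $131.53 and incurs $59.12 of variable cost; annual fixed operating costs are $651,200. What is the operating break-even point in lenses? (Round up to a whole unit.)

Each unit contributes $131.53 − $59.12 = $72.41.
Break-even Q = $651,200 / $72.41 = 8,993.23 → 8,994 lenses.

8,994 lenses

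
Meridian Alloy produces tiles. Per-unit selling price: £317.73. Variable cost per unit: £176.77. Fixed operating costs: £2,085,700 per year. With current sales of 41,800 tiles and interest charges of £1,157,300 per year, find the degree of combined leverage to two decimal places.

At 41,800 units, contribution = 41,800 × £140.96 = £5,892,128.00.
EBIT = £5,892,128.00 − £2,085,700 = £3,806,428.00. Interest = £1,157,300.00.
DOL = £5,892,128.00 ÷ £3,806,428.00 = 1.5479; DFL = £3,806,428.00 ÷ £2,649,128.00 = 1.4369.
Combined leverage = 1.5479 × 1.4369 = 2.2242.

2.22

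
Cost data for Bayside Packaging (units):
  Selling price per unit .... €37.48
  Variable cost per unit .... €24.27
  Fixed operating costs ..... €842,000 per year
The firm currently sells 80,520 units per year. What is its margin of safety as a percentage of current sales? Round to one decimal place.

20.8%

Contribution margin per unit = €37.48 − €24.27 = €13.21. Break-even units = €842,000 ÷ €13.21 = 63,739.59; break-even revenue = 63,739.59 × €37.48 = €2,388,959.88.
Actual sales revenue = 80,520 × €37.48 = €3,017,889.60.
Margin of safety = (€3,017,889.60 − €2,388,959.88) ÷ €3,017,889.60 = 20.8%.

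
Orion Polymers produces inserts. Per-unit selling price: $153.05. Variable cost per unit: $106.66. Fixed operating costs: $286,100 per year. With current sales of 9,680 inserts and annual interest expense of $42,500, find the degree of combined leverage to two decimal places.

Total contribution margin = 9,680 × $46.39 = $449,055.20.
Subtracting fixed costs: EBIT = $449,055.20 − $286,100 = $162,955.20. Interest = $42,500.00, so EBIT − I = $120,455.20.
Degree of total leverage = total CM / (EBIT − interest) = $449,055.20 / $120,455.20 = 3.7280.

3.73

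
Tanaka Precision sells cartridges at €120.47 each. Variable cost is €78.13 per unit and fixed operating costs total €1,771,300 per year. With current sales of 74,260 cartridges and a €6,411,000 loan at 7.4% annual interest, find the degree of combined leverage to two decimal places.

3.50

At 74,260 units, contribution = 74,260 × €42.34 = €3,144,168.40.
Subtracting fixed costs: EBIT = €3,144,168.40 − €1,771,300 = €1,372,868.40. Interest = €474,414.00, so EBIT − I = €898,454.40.
DCL = contribution ÷ (EBIT − I) = €3,144,168.40 ÷ €898,454.40 = 3.4995.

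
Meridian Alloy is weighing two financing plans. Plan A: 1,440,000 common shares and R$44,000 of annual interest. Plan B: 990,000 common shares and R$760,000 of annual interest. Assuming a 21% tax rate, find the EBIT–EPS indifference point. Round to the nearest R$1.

R$2,335,200

At indifference, (EBIT − 44,000)(1 − t)/1,440,000 = (EBIT − 760,000)(1 − t)/990,000.
The (1 − t) factor cancels: (EBIT − 44,000) × 990,000 = (EBIT − 760,000) × 1,440,000.
Solving, EBIT = (760,000·1,440,000 − 44,000·990,000) / (1,440,000 − 990,000) = 1,050,840,000,000 / 450,000 = 2,335,200.00.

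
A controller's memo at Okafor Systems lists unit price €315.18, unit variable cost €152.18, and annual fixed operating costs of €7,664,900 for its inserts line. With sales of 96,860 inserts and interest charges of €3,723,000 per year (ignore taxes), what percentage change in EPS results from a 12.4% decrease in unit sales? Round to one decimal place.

Contribution at this volume is 96,860 × €163.00 = €15,788,180.00.
EBIT = €15,788,180.00 − €7,664,900 = €8,123,280.00.
Interest = €3,723,000.00, so EBIT − I = €4,400,280.00.
Degree of combined leverage = contribution ÷ (EBIT − I) = €15,788,180.00 ÷ €4,400,280.00 = 3.5880.
EPS therefore changes by 3.5880 × (-12.4%) = -44.5%.

-44.5%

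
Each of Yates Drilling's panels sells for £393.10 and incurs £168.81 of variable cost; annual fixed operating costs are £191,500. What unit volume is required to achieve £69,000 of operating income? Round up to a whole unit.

Unit CM = price − variable cost = £393.10 − £168.81 = £224.29.
Units = (FC + target) / CM = (£191,500 + £69,000) / £224.29 = 1,161.44, so 1,162 panels.

1,162 panels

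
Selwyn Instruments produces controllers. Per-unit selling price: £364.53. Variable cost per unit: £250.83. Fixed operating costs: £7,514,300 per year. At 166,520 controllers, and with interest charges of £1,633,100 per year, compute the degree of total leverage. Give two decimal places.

1.93

Total contribution margin = 166,520 × £113.70 = £18,933,324.00.
EBIT = £18,933,324.00 − £7,514,300 = £11,419,024.00. Interest = £1,633,100.00.
DOL = £18,933,324.00 ÷ £11,419,024.00 = 1.6581; DFL = £11,419,024.00 ÷ £9,785,924.00 = 1.1669.
Combined leverage = 1.6581 × 1.1669 = 1.9348.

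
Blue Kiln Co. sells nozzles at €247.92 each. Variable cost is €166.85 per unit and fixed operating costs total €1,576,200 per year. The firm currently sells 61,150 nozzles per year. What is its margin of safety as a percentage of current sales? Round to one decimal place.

Unit CM = price − variable cost = €247.92 − €166.85 = €81.07. Break-even units = €1,576,200 ÷ €81.07 = 19,442.46; break-even revenue = 19,442.46 × €247.92 = €4,820,173.97.
Actual sales revenue = 61,150 × €247.92 = €15,160,308.00.
Margin of safety = (€15,160,308.00 − €4,820,173.97) ÷ €15,160,308.00 = 68.2%.

68.2%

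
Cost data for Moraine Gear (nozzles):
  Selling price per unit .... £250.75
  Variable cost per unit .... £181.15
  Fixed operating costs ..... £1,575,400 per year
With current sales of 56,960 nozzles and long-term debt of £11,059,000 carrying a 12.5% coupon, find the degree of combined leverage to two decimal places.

3.94

At 56,960 units, contribution = 56,960 × £69.60 = £3,964,416.00.
EBIT = £3,964,416.00 − £1,575,400 = £2,389,016.00. Interest = £1,382,375.00, so EBIT − I = £1,006,641.00.
DCL = contribution ÷ (EBIT − I) = £3,964,416.00 ÷ £1,006,641.00 = 3.9383.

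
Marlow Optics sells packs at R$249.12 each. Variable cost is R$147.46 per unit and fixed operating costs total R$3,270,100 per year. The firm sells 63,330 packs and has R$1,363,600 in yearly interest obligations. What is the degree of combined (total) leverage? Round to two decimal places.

3.57

At 63,330 units, contribution = 63,330 × R$101.66 = R$6,438,127.80.
EBIT = R$6,438,127.80 − R$3,270,100 = R$3,168,027.80. Interest = R$1,363,600.00.
DOL = R$6,438,127.80 ÷ R$3,168,027.80 = 2.0322; DFL = R$3,168,027.80 ÷ R$1,804,427.80 = 1.7557.
Combined leverage = 2.0322 × 1.7557 = 3.5679.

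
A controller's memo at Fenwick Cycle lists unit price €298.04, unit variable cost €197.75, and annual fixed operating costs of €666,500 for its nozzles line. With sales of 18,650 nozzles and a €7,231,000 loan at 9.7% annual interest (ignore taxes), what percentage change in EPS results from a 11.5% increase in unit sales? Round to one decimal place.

Contribution at this volume is 18,650 × €100.29 = €1,870,408.50.
Operating income = contribution − fixed costs = €1,870,408.50 − €666,500 = €1,203,908.50.
Interest = €701,407.00, so EBIT − I = €502,501.50.
Degree of combined leverage = contribution ÷ (EBIT − I) = €1,870,408.50 ÷ €502,501.50 = 3.7222.
%ΔEPS = DCL × %ΔSales = 3.7222 × +11.5% = +42.8%.

+42.8%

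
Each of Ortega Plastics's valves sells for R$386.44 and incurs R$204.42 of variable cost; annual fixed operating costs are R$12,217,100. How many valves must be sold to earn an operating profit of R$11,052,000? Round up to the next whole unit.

127,839 valves

Each unit contributes R$386.44 − R$204.42 = R$182.02.
Need Q such that Q × R$182.02 − R$12,217,100 = R$11,052,000, i.e. Q = R$23,269,100 / R$182.02 = 127,838.15 → 127,839.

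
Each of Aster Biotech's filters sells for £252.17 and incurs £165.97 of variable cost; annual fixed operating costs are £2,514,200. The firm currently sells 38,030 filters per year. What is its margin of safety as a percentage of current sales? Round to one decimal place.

Unit CM = price − variable cost = £252.17 − £165.97 = £86.20. Break-even units = £2,514,200 ÷ £86.20 = 29,167.05; break-even revenue = 29,167.05 × £252.17 = £7,355,055.85.
Actual sales revenue = 38,030 × £252.17 = £9,590,025.10.
Margin of safety = (£9,590,025.10 − £7,355,055.85) ÷ £9,590,025.10 = 23.3%.

23.3%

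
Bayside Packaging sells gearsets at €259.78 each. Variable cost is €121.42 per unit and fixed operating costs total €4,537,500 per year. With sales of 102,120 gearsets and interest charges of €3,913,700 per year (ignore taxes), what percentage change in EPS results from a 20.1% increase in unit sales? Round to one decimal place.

Total contribution margin = 102,120 × €138.36 = €14,129,323.20.
EBIT = €14,129,323.20 − €4,537,500 = €9,591,823.20.
Interest = €3,913,700.00, so EBIT − I = €5,678,123.20.
DCL = total CM / (EBIT − I) = €14,129,323.20 / €5,678,123.20 = 2.4884.
%ΔEPS = DCL × %ΔSales = 2.4884 × +20.1% = +50.0%.

+50.0%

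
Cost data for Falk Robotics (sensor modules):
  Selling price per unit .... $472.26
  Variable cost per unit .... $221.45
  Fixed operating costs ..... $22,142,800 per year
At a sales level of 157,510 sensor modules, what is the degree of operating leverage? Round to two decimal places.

Total contribution margin = 157,510 × $250.81 = $39,505,083.10.
Subtracting fixed costs: EBIT = $39,505,083.10 − $22,142,800 = $17,362,283.10.
DOL = contribution ÷ EBIT = $39,505,083.10 ÷ $17,362,283.10 = 2.2753.

2.28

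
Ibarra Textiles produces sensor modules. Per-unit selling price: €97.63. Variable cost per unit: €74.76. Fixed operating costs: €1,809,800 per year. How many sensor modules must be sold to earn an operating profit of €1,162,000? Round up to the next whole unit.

Unit CM = price − variable cost = €97.63 − €74.76 = €22.87.
Need Q such that Q × €22.87 − €1,809,800 = €1,162,000, i.e. Q = €2,971,800 / €22.87 = 129,943.16 → 129,944.

129,944 sensor modules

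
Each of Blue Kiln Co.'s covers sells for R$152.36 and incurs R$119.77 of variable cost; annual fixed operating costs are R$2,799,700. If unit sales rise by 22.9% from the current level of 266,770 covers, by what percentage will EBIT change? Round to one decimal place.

Total contribution margin = 266,770 × R$32.59 = R$8,694,034.30.
EBIT = R$8,694,034.30 − R$2,799,700 = R$5,894,334.30.
So DOL = total CM / EBIT = R$8,694,034.30 / R$5,894,334.30 = 1.4750.
Operating income changes by 1.4750 × +22.9% = +33.8%.

+33.8%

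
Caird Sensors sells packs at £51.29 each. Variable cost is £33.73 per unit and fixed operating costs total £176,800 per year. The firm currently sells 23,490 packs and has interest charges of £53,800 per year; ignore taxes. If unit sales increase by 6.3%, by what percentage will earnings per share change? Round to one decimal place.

+14.3%

Total contribution margin = 23,490 × £17.56 = £412,484.40.
EBIT = £412,484.40 − £176,800 = £235,684.40.
After interest of £53,800.00, pre-tax earnings = £181,884.40.
Degree of combined leverage = contribution ÷ (EBIT − I) = £412,484.40 ÷ £181,884.40 = 2.2678.
EPS therefore changes by 2.2678 × (+6.3%) = +14.3%.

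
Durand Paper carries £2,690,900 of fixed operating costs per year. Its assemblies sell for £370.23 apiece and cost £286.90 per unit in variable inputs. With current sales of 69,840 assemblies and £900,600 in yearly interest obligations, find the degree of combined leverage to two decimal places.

Total contribution margin = 69,840 × £83.33 = £5,819,767.20.
Operating income = contribution − fixed costs = £5,819,767.20 − £2,690,900 = £3,128,867.20. Interest = £900,600.00.
DOL = £5,819,767.20 ÷ £3,128,867.20 = 1.8600; DFL = £3,128,867.20 ÷ £2,228,267.20 = 1.4042.
Combined leverage = 1.8600 × 1.4042 = 2.6118.

2.61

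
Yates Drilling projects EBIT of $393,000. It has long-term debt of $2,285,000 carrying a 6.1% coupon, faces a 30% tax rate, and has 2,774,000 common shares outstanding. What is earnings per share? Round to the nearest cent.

$0.06

Pre-tax income = $393,000 − $139,385.00 = $253,615.00.
Net income = $253,615.00 × (1 − 0.30) = $177,530.50.
EPS = $177,530.50 ÷ 2,774,000 = $0.06.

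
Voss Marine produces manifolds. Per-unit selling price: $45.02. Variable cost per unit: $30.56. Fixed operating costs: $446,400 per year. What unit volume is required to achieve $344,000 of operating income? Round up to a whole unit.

Unit CM = price − variable cost = $45.02 − $30.56 = $14.46.
Need Q such that Q × $14.46 − $446,400 = $344,000, i.e. Q = $790,400 / $14.46 = 54,661.13 → 54,662.

54,662 manifolds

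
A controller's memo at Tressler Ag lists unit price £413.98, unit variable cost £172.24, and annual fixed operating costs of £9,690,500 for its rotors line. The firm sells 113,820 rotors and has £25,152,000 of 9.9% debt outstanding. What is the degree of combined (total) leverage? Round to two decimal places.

1.79

Total contribution margin = 113,820 × £241.74 = £27,514,846.80.
Subtracting fixed costs: EBIT = £27,514,846.80 − £9,690,500 = £17,824,346.80. Interest = £2,490,048.00, so EBIT − I = £15,334,298.80.
DCL = contribution ÷ (EBIT − I) = £27,514,846.80 ÷ £15,334,298.80 = 1.7943.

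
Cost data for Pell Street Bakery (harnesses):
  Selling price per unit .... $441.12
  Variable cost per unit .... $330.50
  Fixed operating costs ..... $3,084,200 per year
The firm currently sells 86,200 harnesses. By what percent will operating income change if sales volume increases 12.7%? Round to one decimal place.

Total contribution margin = 86,200 × $110.62 = $9,535,444.00.
Subtracting fixed costs: EBIT = $9,535,444.00 − $3,084,200 = $6,451,244.00.
DOL = contribution ÷ EBIT = $9,535,444.00 ÷ $6,451,244.00 = 1.4781.
%ΔEBIT = DOL × %ΔSales = 1.4781 × +12.7% = +18.8%.

+18.8%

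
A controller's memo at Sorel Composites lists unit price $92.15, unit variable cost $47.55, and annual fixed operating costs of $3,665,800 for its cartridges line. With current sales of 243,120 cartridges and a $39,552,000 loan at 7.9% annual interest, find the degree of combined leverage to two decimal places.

2.68

At 243,120 units, contribution = 243,120 × $44.60 = $10,843,152.00.
Subtracting fixed costs: EBIT = $10,843,152.00 − $3,665,800 = $7,177,352.00. Interest = $3,124,608.00.
DOL = $10,843,152.00 ÷ $7,177,352.00 = 1.5107; DFL = $7,177,352.00 ÷ $4,052,744.00 = 1.7710.
DCL = DOL × DFL = 1.5107 × 1.7710 = 2.6754.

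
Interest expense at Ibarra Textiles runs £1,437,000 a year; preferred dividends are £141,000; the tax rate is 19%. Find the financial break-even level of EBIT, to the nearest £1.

Grossing the preferred dividend up to pre-tax terms: £141,000 / (1 − 0.19) = £174,074.07.
EPS = 0 when EBIT covers interest plus the pre-tax preferred burden: £1,437,000 + £174,074.07 = £1,611,074.07.

£1,611,074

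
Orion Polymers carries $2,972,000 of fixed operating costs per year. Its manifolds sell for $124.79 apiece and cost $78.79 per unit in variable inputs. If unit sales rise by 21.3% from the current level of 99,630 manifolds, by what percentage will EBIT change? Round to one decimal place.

+60.6%

Contribution at this volume is 99,630 × $46.00 = $4,582,980.00.
Subtracting fixed costs: EBIT = $4,582,980.00 − $2,972,000 = $1,610,980.00.
DOL = contribution ÷ EBIT = $4,582,980.00 ÷ $1,610,980.00 = 2.8448.
So EBIT moves 2.8448 × (+21.3%) = +60.6%.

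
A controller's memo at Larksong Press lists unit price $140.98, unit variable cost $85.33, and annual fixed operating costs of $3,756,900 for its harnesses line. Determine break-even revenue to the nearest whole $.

Contribution margin per unit = $140.98 − $85.33 = $55.65, a CM ratio of $55.65 ÷ $140.98 = 0.3947.
Break-even revenue = fixed costs × price ÷ CM = $3,756,900 × $140.98 ÷ $55.65 = $9,517,480.

$9,517,480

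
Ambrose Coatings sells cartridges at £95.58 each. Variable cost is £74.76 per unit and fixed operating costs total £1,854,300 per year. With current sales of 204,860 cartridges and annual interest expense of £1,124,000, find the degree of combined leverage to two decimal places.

3.31

Contribution at this volume is 204,860 × £20.82 = £4,265,185.20.
Operating income = contribution − fixed costs = £4,265,185.20 − £1,854,300 = £2,410,885.20. Interest = £1,124,000.00, so EBIT − I = £1,286,885.20.
DCL = contribution ÷ (EBIT − I) = £4,265,185.20 ÷ £1,286,885.20 = 3.3143.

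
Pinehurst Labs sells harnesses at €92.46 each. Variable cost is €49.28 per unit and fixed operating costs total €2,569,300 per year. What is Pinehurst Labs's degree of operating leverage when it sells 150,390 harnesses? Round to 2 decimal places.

1.65

Total contribution margin = 150,390 × €43.18 = €6,493,840.20.
Operating income = contribution − fixed costs = €6,493,840.20 − €2,569,300 = €3,924,540.20.
DOL = contribution ÷ EBIT = €6,493,840.20 ÷ €3,924,540.20 = 1.6547.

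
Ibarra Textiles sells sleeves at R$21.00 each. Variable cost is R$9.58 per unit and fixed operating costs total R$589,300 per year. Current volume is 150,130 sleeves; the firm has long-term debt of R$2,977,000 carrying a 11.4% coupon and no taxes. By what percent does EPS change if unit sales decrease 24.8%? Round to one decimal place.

Total contribution margin = 150,130 × R$11.42 = R$1,714,484.60.
EBIT = R$1,714,484.60 − R$589,300 = R$1,125,184.60.
Interest = R$339,378.00, so EBIT − I = R$785,806.60.
DCL = total CM / (EBIT − I) = R$1,714,484.60 / R$785,806.60 = 2.1818.
EPS therefore changes by 2.1818 × (-24.8%) = -54.1%.

-54.1%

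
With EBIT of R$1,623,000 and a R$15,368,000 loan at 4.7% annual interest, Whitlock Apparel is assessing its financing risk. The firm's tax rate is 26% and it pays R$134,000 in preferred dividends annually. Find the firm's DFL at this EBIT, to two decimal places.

Interest = R$722,296.00.
Preferred dividends grossed up pre-tax: R$134,000 / (1 − 0.26) = R$181,081.08.
DFL = EBIT ÷ [EBIT − I − D_p/(1−t)] = R$1,623,000 ÷ [R$1,623,000 − R$722,296.00 − R$181,081.08] = R$1,623,000 ÷ R$719,622.92 = 2.2553.

2.26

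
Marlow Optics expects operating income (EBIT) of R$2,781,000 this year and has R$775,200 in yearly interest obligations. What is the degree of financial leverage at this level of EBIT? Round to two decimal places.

1.39

Interest = R$775,200.00.
Degree of financial leverage = EBIT / (EBIT − interest) = R$2,781,000 / R$2,005,800.00 = 1.3865.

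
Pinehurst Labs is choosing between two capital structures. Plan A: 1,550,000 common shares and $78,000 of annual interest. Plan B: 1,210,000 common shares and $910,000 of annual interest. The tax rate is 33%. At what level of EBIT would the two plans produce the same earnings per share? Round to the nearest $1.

$3,870,941

Set EPS_A = EPS_B: (EBIT − $78,000)(1 − 0.33) ÷ 1,550,000 = (EBIT − $910,000)(1 − 0.33) ÷ 1,210,000.
The (1 − t) factor cancels: (EBIT − 78,000) × 1,210,000 = (EBIT − 910,000) × 1,550,000.
Solving, EBIT = (910,000·1,550,000 − 78,000·1,210,000) / (1,550,000 − 1,210,000) = 1,316,120,000,000 / 340,000 = 3,870,941.18.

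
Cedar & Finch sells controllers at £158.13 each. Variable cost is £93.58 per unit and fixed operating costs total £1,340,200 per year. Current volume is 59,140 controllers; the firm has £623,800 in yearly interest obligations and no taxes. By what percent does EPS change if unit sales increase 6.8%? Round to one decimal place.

+14.0%

Total contribution margin = 59,140 × £64.55 = £3,817,487.00.
Operating income = contribution − fixed costs = £3,817,487.00 − £1,340,200 = £2,477,287.00.
After interest of £623,800.00, pre-tax earnings = £1,853,487.00.
Degree of combined leverage = contribution ÷ (EBIT − I) = £3,817,487.00 ÷ £1,853,487.00 = 2.0596.
%ΔEPS = DCL × %ΔSales = 2.0596 × +6.8% = +14.0%.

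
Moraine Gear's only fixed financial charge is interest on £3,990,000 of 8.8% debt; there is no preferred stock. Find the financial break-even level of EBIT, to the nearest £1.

£351,120

Annual interest = 8.8% × £3,990,000 = £351,120.00.
Without preferred stock the financial break-even is simply EBIT = interest = £351,120.00.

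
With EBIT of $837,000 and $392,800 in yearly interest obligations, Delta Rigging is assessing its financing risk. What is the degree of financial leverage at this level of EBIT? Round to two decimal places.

Interest = $392,800.00.
DFL = EBIT ÷ (EBIT − I) = $837,000 ÷ ($837,000 − $392,800.00) = $837,000 ÷ $444,200.00 = 1.8843.

1.88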